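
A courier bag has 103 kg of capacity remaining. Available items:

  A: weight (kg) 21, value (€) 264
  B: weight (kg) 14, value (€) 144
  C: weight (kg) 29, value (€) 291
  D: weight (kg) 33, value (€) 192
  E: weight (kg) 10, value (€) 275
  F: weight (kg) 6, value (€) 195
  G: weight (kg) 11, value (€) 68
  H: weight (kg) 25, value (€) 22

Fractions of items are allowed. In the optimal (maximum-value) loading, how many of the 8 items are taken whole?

6

Ratios (sorted): F 32.50, E 27.50, A 12.57, B 10.29, C 10.03, G 6.18, D 5.82, H 0.88
take F (6 @ 195); take E (10 @ 275); take A (21 @ 264); take B (14 @ 144); take C (29 @ 291); take G (11 @ 68); take 12/33 of D → 69.82. Capacity used 103/103.
6 item(s) taken whole; one partial (take 12/33 of D).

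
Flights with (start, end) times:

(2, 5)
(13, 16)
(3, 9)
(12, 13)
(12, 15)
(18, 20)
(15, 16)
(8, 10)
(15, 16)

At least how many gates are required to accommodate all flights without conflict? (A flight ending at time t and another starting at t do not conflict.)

3

The answer is the maximum number of intervals overlapping at any instant.
starts: [2, 3, 8, 12, 12, 13, 15, 15, 18]
ends:   [5, 9, 10, 13, 15, 16, 16, 16, 20]
s2→1 s3→2 e5→1 s8→2 e9→1 e10→0 s12→1 s12→2 e13→1 s13→2 e15→1 s15→2 s15→3  — peak 3.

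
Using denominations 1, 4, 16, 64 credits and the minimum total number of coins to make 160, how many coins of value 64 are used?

160 = 2×64 + 2×16
Count of 64: 2

2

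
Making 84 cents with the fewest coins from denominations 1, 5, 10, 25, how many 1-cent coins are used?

Use the largest denomination that fits, subtract, and repeat.
84 = 3×25 + 1×5 + 4×1
Count of 1: 4

4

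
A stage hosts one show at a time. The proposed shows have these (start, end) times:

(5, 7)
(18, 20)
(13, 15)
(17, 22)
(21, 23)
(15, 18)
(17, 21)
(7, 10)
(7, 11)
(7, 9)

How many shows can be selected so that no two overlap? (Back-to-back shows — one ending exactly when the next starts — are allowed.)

6

Order by finish time; keep every interval that doesn't clash with the previous kept one.
By end time: (5,7), (7,9), (7,10), (7,11), (13,15), (15,18), (18,20), (17,21), (17,22), (21,23).
Pick (5,7); next start ≥ 7 → (7,9); next start ≥ 9 → (13,15); next start ≥ 15 → (15,18); next start ≥ 18 → (18,20); next start ≥ 20 → (21,23).
Selected 6 shows.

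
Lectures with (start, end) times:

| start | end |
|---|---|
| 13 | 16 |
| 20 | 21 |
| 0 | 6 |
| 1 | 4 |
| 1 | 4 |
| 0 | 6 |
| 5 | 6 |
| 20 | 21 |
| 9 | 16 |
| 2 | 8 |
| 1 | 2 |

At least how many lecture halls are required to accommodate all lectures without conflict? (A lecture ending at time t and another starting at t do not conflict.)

5

The answer is the maximum number of intervals overlapping at any instant.
starts: [0, 0, 1, 1, 1, 2, 5, 9, 13, 20, 20]
ends:   [2, 4, 4, 6, 6, 6, 8, 16, 16, 21, 21]
s0→1 s0→2 s1→3 s1→4 s1→5  — peak 5.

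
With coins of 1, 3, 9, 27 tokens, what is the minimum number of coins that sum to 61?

5

61 = 2×27 + 2×3 + 1×1
Total coins = 2 + 2 + 1 = 5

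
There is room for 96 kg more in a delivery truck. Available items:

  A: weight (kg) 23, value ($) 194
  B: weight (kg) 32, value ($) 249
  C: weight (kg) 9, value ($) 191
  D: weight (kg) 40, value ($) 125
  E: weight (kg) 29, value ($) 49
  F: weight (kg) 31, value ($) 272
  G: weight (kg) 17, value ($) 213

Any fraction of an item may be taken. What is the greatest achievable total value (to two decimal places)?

Order: C (191/9=21.22) > G (213/17=12.53) > F (272/31=8.77) > A (194/23=8.43) > B (249/32=7.78) > D (125/40=3.12) > E (49/29=1.69)
Fill: take C (9 @ 191) → take G (17 @ 213) → take F (31 @ 272) → take A (23 @ 194) → take 16/32 of B → 124.50; 96/96 used.
Total value = 994.50

994.50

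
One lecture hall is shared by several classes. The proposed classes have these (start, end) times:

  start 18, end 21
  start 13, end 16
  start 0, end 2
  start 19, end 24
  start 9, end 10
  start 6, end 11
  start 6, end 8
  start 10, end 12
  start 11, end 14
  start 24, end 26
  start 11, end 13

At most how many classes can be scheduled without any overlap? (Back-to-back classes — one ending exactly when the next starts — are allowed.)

7

Sort by end time and greedily take each interval whose start is ≥ the last chosen end.
Sorted by end: (0,2)  (6,8)  (9,10)  (6,11)  (10,12)  (11,13)  (11,14)  (13,16)  (18,21)  (19,24)  (24,26)
take (0,2); take (6,8); take (9,10); take (10,12); skip (11,14); take (13,16); take (18,21); take (24,26).
Selected 7 classes.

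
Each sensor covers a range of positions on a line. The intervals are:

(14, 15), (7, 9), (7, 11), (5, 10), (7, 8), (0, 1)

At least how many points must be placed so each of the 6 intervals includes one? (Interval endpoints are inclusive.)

3

Sort by right endpoint; whenever an interval is uncovered, place a point at its right end.
Sorted: [0,1] [7,8] [7,9] [5,10] [7,11] [14,15]
{[0,1]} hit by 1; {[7,8],[7,9],[5,10],[7,11]} hit by 8; {[14,15]} hit by 15.
Points: 1, 8, 15 (3 total).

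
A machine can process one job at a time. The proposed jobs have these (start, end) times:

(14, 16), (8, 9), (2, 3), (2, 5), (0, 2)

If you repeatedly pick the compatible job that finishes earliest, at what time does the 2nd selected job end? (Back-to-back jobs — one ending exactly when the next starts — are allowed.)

Sort by end time and greedily take each interval whose start is ≥ the last chosen end.
By end time: (0,2), (2,3), (2,5), (8,9), (14,16).
Pick (0,2); next start ≥ 2 → (2,3); next start ≥ 3 → (8,9); next start ≥ 9 → (14,16).
Selected: (0,2) (2,3) (8,9) (14,16)

3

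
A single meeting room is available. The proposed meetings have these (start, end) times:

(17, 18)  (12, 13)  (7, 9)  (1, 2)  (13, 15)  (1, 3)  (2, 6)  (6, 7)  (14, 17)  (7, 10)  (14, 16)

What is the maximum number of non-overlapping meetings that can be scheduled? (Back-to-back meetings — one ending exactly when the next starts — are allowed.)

7

Greedy by earliest finish: after sorting by end time, pick each interval compatible with the last pick.
Sorted by end: (1,2)  (1,3)  (2,6)  (6,7)  (7,9)  (7,10)  (12,13)  (13,15)  (14,16)  (14,17)  (17,18)
take (1,2); skip (1,3); take (2,6); take (6,7); take (7,9); take (12,13); take (13,15); skip (14,17); take (17,18).
Selected 7 meetings.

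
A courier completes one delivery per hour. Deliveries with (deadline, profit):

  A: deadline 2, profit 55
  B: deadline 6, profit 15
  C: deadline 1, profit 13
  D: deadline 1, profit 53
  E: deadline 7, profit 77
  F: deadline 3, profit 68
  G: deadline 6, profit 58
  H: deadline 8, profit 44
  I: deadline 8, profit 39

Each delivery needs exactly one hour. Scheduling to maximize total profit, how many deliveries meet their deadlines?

8

Sort by profit descending; place each in the latest free slot ≤ its deadline.
By profit: E(d7,77), F(d3,68), G(d6,58), A(d2,55), D(d1,53), H(d8,44), I(d8,39), B(d6,15), C(d1,13)
E→slot 7; F→slot 3; G→slot 6; A→slot 2; D→slot 1; H→slot 8; I→slot 5; B→slot 4; C skipped.
8 of 9 scheduled.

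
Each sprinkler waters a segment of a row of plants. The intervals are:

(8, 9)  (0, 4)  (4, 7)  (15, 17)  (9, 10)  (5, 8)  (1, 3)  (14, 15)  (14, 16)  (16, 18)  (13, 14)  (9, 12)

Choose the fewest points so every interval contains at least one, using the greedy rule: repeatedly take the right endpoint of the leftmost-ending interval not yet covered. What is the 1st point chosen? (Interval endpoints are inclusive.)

3

Process intervals by earliest right end; each time one isn't hit yet, stab at its right endpoint.
By right end: [1,3]  [0,4]  [4,7]  [5,8]  [8,9]  [9,10]  [9,12]  [13,14]  [14,15]  [14,16]  [15,17]  [16,18]
[1,3] uncovered → point at 3; [4,7] uncovered → point at 7; [8,9] uncovered → point at 9; [13,14] uncovered → point at 14; [15,17] uncovered → point at 17.
Points: 3, 7, 9, 14, 17 (5 total).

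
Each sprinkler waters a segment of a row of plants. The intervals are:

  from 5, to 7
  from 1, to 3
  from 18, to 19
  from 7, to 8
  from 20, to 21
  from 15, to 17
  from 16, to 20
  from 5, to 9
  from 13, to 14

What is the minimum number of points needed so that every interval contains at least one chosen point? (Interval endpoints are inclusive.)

Sort by right endpoint; whenever an interval is uncovered, place a point at its right end.
Sorted: [1,3] [5,7] [7,8] [5,9] [13,14] [15,17] [18,19] [16,20] [20,21]
{[1,3]} hit by 3; {[5,7],[7,8],[5,9]} hit by 7; {[13,14]} hit by 14; {[15,17]} hit by 17; {[18,19],[16,20]} hit by 19; {[20,21]} hit by 21.
Points: 3, 7, 14, 17, 19, 21 (6 total).

6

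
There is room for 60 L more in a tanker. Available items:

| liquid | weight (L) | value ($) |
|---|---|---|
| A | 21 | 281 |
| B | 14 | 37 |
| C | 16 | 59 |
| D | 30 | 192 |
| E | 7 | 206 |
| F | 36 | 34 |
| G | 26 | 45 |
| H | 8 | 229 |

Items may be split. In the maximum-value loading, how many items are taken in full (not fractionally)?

Sort by value per unit weight and fill in that order.
Ratios (sorted): E 29.43, H 28.62, A 13.38, D 6.40, C 3.69, B 2.64, G 1.73, F 0.94
take E (7 @ 206); take H (8 @ 229); take A (21 @ 281); take 24/30 of D → 153.60. Capacity used 60/60.
3 item(s) taken whole; one partial (take 24/30 of D).

3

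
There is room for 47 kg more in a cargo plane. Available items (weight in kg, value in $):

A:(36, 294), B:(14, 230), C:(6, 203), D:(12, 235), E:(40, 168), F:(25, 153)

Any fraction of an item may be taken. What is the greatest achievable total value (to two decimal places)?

Ratios (sorted): C 33.83, D 19.58, B 16.43, A 8.17, F 6.12, E 4.20
take C (6 @ 203); take D (12 @ 235); take B (14 @ 230); take 15/36 of A → 122.50. Capacity used 47/47.
Total value = 790.50

790.50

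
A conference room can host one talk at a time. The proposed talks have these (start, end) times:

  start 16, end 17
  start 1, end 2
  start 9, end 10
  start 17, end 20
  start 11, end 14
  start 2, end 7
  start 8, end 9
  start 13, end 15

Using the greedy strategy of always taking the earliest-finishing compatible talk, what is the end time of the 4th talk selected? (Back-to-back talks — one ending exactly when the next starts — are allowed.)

Sort by end time and greedily take each interval whose start is ≥ the last chosen end.
Sorted by end: (1,2)  (2,7)  (8,9)  (9,10)  (11,14)  (13,15)  (16,17)  (17,20)
take (1,2); take (2,7); take (8,9); take (9,10); take (11,14); skip (13,15); take (16,17); take (17,20).
Selected: (1,2) (2,7) (8,9) (9,10) (11,14) (16,17) (17,20)

10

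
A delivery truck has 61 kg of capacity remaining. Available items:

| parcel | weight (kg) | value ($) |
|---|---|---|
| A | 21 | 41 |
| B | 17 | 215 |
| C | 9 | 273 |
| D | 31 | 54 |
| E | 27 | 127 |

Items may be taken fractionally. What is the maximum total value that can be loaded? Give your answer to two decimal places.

Ratios (sorted): C 30.33, B 12.65, E 4.70, A 1.95, D 1.74
take C (9 @ 273); take B (17 @ 215); take E (27 @ 127); take 8/21 of A → 15.62. Capacity used 61/61.
Total value = 630.62

630.62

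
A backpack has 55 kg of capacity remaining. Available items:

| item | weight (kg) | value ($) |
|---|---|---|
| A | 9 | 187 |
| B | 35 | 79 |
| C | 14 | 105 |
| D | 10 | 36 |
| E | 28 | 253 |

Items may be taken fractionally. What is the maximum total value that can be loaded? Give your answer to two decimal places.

559.40

Sort by value per unit weight and fill in that order.
Order: A (187/9=20.78) > E (253/28=9.04) > C (105/14=7.50) > D (36/10=3.60) > B (79/35=2.26)
Fill: take A (9 @ 187) → take E (28 @ 253) → take C (14 @ 105) → take 4/10 of D → 14.40; 55/55 used.
Total value = 559.40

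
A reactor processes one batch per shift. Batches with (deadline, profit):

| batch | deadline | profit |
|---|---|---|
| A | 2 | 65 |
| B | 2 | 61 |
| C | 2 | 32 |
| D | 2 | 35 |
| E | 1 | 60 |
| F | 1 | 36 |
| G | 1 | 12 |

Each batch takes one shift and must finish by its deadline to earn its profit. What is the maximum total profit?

By profit: A(d2,65), B(d2,61), E(d1,60), F(d1,36), D(d2,35), C(d2,32), G(d1,12)
A→slot 2; B→slot 1; E skipped; F skipped; D skipped; C skipped; G skipped.
Profit = 61 + 65 = 126

126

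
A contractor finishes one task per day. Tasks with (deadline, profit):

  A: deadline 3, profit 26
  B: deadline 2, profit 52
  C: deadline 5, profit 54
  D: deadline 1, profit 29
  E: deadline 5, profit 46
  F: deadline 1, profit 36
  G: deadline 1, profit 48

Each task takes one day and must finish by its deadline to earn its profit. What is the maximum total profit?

226

Take jobs in profit order; each goes to the latest open slot no later than its deadline.
Profit order: C=54 B=52 G=48 E=46 F=36 D=29 A=26
Assign: C→slot 5, B→slot 2, G→slot 1, E→slot 4, F skipped, D skipped, A→slot 3.
Slots: [1:G] [2:B] [3:A] [4:E] [5:C]
Profit = 48 + 52 + 26 + 46 + 54 = 226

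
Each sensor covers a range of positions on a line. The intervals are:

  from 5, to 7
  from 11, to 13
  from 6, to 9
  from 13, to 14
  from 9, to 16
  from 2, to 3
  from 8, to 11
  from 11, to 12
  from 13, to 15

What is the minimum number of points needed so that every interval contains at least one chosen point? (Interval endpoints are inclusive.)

Process intervals by earliest right end; each time one isn't hit yet, stab at its right endpoint.
Sorted: [2,3] [5,7] [6,9] [8,11] [11,12] [11,13] [13,14] [13,15] [9,16]
{[2,3]} hit by 3; {[5,7],[6,9]} hit by 7; {[8,11],[11,12],[11,13]} hit by 11; {[13,14],[13,15],[9,16]} hit by 14.
Points: 3, 7, 11, 14 (4 total).

4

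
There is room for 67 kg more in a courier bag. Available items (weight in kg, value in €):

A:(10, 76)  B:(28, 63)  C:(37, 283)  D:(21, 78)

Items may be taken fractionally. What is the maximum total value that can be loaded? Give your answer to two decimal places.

Sort by value per unit weight and fill in that order.
Order: C (283/37=7.65) > A (76/10=7.60) > D (78/21=3.71) > B (63/28=2.25)
Fill: take C (37 @ 283) → take A (10 @ 76) → take 20/21 of D → 74.29; 67/67 used.
Total value = 433.29

433.29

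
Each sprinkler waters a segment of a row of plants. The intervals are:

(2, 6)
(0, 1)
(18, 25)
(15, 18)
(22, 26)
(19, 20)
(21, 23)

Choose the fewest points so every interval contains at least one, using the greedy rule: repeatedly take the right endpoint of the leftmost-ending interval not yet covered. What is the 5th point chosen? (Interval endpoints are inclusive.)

By right end: [0,1]  [2,6]  [15,18]  [19,20]  [21,23]  [18,25]  [22,26]
[0,1] uncovered → point at 1; [2,6] uncovered → point at 6; [15,18] uncovered → point at 18; [19,20] uncovered → point at 20; [21,23] uncovered → point at 23.
Points: 1, 6, 18, 20, 23 (5 total).

23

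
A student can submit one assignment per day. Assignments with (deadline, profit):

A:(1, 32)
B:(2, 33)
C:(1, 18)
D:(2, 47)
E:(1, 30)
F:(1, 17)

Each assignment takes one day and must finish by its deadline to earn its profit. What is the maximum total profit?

80

Take jobs in profit order; each goes to the latest open slot no later than its deadline.
By profit: D(d2,47), B(d2,33), A(d1,32), E(d1,30), C(d1,18), F(d1,17)
D→slot 2; B→slot 1; A skipped; E skipped; C skipped; F skipped.
Profit = 33 + 47 = 80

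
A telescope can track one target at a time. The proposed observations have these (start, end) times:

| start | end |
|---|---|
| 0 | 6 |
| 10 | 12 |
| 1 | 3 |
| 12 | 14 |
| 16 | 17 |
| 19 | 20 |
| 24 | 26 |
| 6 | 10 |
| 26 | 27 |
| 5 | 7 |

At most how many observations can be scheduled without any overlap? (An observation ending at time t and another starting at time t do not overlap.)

Sorted by end: (1,3)  (0,6)  (5,7)  (6,10)  (10,12)  (12,14)  (16,17)  (19,20)  (24,26)  (26,27)
take (1,3); take (5,7); take (10,12); take (12,14); take (16,17); take (19,20); take (24,26); take (26,27).
Selected 8 observations.

8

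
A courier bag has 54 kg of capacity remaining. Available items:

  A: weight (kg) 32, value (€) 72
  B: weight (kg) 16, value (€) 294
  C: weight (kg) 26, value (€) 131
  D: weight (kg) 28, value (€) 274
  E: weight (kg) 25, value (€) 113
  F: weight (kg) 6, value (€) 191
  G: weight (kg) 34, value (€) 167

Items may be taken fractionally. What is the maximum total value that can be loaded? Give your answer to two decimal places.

Ratios (sorted): F 31.83, B 18.38, D 9.79, C 5.04, G 4.91, E 4.52, A 2.25
take F (6 @ 191); take B (16 @ 294); take D (28 @ 274); take 4/26 of C → 20.15. Capacity used 54/54.
Total value = 779.15

779.15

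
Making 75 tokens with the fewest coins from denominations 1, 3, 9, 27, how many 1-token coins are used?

0

Use the largest denomination that fits, subtract, and repeat.
75 − 2×27→21 − 2×9→3 − 1×3→0
Count of 1: 0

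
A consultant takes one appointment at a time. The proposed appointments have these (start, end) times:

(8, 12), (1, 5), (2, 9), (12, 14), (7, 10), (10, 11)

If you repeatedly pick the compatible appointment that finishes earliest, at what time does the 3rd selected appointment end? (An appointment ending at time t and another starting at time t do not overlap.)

Greedy by earliest finish: after sorting by end time, pick each interval compatible with the last pick.
Sorted by end: (1,5)  (2,9)  (7,10)  (10,11)  (8,12)  (12,14)
take (1,5); take (7,10); take (10,11); take (12,14).
Selected: (1,5) (7,10) (10,11) (12,14)

11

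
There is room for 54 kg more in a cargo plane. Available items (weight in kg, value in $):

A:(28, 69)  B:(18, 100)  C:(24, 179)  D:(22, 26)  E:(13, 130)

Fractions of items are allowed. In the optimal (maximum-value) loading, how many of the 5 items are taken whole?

2

Order: E (130/13=10.00) > C (179/24=7.46) > B (100/18=5.56) > A (69/28=2.46) > D (26/22=1.18)
Fill: take E (13 @ 130) → take C (24 @ 179) → take 17/18 of B → 94.44; 54/54 used.
2 item(s) taken whole; one partial (take 17/18 of B).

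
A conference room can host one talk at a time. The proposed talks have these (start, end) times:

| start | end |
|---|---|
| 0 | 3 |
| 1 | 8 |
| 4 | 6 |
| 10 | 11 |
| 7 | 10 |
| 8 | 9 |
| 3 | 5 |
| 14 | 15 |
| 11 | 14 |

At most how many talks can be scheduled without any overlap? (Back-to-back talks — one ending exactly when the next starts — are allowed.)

By end time: (0,3), (3,5), (4,6), (1,8), (8,9), (7,10), (10,11), (11,14), (14,15).
Pick (0,3); next start ≥ 3 → (3,5); next start ≥ 5 → (8,9); next start ≥ 9 → (10,11); next start ≥ 11 → (11,14); next start ≥ 14 → (14,15).
Selected 6 talks.

6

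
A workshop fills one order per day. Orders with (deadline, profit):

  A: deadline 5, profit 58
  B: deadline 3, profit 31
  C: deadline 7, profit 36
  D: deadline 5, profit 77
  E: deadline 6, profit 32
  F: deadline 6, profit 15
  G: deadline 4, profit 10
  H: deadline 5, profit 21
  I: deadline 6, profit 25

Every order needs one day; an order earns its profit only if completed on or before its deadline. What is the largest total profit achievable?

280

Take jobs in profit order; each goes to the latest open slot no later than its deadline.
Profit order: D=77 A=58 C=36 E=32 B=31 I=25 H=21 F=15 G=10
Assign: D→slot 5, A→slot 4, C→slot 7, E→slot 6, B→slot 3, I→slot 2, H→slot 1, F skipped, G skipped.
Slots: [1:H] [2:I] [3:B] [4:A] [5:D] [6:E] [7:C]
Profit = 21 + 25 + 31 + 58 + 77 + 32 + 36 = 280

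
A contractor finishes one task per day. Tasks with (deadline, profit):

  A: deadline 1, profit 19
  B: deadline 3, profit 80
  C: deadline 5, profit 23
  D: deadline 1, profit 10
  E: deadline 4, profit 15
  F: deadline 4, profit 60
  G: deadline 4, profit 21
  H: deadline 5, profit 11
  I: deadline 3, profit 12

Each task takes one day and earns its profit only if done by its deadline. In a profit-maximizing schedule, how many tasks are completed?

5

Sort by profit descending; place each in the latest free slot ≤ its deadline.
By profit: B(d3,80), F(d4,60), C(d5,23), G(d4,21), A(d1,19), E(d4,15), I(d3,12), H(d5,11), D(d1,10)
B→slot 3; F→slot 4; C→slot 5; G→slot 2; A→slot 1; E skipped; I skipped; H skipped; D skipped.
5 of 9 scheduled.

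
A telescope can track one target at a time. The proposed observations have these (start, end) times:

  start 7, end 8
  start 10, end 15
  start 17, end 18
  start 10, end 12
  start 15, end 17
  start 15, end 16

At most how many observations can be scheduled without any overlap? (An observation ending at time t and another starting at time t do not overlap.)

Greedy by earliest finish: after sorting by end time, pick each interval compatible with the last pick.
Sorted by end: (7,8)  (10,12)  (10,15)  (15,16)  (15,17)  (17,18)
take (7,8); take (10,12); take (15,16); take (17,18).
Selected 4 observations.

4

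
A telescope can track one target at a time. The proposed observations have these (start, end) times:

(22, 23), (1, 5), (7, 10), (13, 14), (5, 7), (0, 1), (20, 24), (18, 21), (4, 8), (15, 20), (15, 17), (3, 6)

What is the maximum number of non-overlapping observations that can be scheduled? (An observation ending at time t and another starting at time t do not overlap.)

8

By end time: (0,1), (1,5), (3,6), (5,7), (4,8), (7,10), (13,14), (15,17), (15,20), (18,21), (22,23), (20,24).
Pick (0,1); next start ≥ 1 → (1,5); next start ≥ 5 → (5,7); next start ≥ 7 → (7,10); next start ≥ 10 → (13,14); next start ≥ 14 → (15,17); next start ≥ 17 → (18,21); next start ≥ 21 → (22,23).
Selected 8 observations.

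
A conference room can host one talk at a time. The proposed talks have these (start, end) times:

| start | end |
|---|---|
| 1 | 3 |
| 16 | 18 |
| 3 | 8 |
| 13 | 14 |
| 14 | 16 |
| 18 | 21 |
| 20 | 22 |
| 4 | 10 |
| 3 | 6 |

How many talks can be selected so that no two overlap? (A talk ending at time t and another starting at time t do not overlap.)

Sort by end time and greedily take each interval whose start is ≥ the last chosen end.
Sorted by end: (1,3)  (3,6)  (3,8)  (4,10)  (13,14)  (14,16)  (16,18)  (18,21)  (20,22)
take (1,3); take (3,6); take (13,14); take (14,16); take (16,18); take (18,21); skip (20,22).
Selected 6 talks.

6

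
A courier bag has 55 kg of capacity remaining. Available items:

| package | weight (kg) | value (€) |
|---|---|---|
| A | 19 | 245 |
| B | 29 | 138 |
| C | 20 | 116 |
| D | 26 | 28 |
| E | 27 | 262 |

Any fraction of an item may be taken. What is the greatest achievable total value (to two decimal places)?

559.20

Sort by value per unit weight and fill in that order.
Ratios (sorted): A 12.89, E 9.70, C 5.80, B 4.76, D 1.08
take A (19 @ 245); take E (27 @ 262); take 9/20 of C → 52.20. Capacity used 55/55.
Total value = 559.20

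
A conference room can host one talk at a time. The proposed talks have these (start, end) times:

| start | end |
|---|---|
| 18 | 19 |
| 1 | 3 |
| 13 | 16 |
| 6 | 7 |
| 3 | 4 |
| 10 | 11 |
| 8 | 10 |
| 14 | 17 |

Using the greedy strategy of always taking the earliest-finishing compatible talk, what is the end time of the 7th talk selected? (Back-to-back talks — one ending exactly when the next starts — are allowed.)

By end time: (1,3), (3,4), (6,7), (8,10), (10,11), (13,16), (14,17), (18,19).
Pick (1,3); next start ≥ 3 → (3,4); next start ≥ 4 → (6,7); next start ≥ 7 → (8,10); next start ≥ 10 → (10,11); next start ≥ 11 → (13,16); next start ≥ 16 → (18,19).
Selected: (1,3) (3,4) (6,7) (8,10) (10,11) (13,16) (18,19)

19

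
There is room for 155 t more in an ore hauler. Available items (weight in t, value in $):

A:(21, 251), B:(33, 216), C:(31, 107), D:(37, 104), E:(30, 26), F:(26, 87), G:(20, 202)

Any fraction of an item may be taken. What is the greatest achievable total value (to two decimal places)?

Order: A (251/21=11.95) > G (202/20=10.10) > B (216/33=6.55) > C (107/31=3.45) > F (87/26=3.35) > D (104/37=2.81) > E (26/30=0.87)
Fill: take A (21 @ 251) → take G (20 @ 202) → take B (33 @ 216) → take C (31 @ 107) → take F (26 @ 87) → take 24/37 of D → 67.46; 155/155 used.
Total value = 930.46

930.46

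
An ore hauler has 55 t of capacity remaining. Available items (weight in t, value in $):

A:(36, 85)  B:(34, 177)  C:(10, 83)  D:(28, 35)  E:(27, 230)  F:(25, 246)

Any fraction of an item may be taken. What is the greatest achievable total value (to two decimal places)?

Sort by value per unit weight and fill in that order.
Order: F (246/25=9.84) > E (230/27=8.52) > C (83/10=8.30) > B (177/34=5.21) > A (85/36=2.36) > D (35/28=1.25)
Fill: take F (25 @ 246) → take E (27 @ 230) → take 3/10 of C → 24.90; 55/55 used.
Total value = 500.90

500.90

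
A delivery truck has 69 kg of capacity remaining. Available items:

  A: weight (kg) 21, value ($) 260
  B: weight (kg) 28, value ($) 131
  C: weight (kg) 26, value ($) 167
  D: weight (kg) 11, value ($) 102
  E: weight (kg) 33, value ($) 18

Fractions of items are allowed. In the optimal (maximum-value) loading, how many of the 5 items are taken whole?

3

Ratios (sorted): A 12.38, D 9.27, C 6.42, B 4.68, E 0.55
take A (21 @ 260); take D (11 @ 102); take C (26 @ 167); take 11/28 of B → 51.46. Capacity used 69/69.
3 item(s) taken whole; one partial (take 11/28 of B).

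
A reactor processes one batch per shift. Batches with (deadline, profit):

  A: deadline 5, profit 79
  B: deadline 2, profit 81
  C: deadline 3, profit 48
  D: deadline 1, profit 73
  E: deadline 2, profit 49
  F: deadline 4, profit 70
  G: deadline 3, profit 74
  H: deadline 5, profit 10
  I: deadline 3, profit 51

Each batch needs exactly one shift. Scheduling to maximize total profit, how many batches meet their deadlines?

Sort by profit descending; place each in the latest free slot ≤ its deadline.
By profit: B(d2,81), A(d5,79), G(d3,74), D(d1,73), F(d4,70), I(d3,51), E(d2,49), C(d3,48), H(d5,10)
B→slot 2; A→slot 5; G→slot 3; D→slot 1; F→slot 4; I skipped; E skipped; C skipped; H skipped.
5 of 9 scheduled.

5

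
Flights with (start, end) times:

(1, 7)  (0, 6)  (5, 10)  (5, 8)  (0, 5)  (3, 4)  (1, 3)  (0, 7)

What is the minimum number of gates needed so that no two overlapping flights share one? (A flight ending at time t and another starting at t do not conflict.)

5

The answer is the maximum number of intervals overlapping at any instant.
Events (time:±→running): 0:+→1 0:+→2 0:+→3 1:+→4 1:+→5 … peak 5.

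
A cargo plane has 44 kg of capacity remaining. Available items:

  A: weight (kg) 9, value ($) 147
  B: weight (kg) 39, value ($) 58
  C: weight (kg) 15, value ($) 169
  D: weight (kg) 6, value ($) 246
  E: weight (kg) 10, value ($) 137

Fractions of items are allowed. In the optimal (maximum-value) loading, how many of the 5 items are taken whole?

Order: D (246/6=41.00) > A (147/9=16.33) > E (137/10=13.70) > C (169/15=11.27) > B (58/39=1.49)
Fill: take D (6 @ 246) → take A (9 @ 147) → take E (10 @ 137) → take C (15 @ 169) → take 4/39 of B → 5.95; 44/44 used.
4 item(s) taken whole; one partial (take 4/39 of B).

4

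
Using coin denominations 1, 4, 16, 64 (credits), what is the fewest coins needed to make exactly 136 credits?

4

Use the largest denomination that fits, subtract, and repeat.
136 = 2×64 + 2×4
Total coins = 2 + 2 = 4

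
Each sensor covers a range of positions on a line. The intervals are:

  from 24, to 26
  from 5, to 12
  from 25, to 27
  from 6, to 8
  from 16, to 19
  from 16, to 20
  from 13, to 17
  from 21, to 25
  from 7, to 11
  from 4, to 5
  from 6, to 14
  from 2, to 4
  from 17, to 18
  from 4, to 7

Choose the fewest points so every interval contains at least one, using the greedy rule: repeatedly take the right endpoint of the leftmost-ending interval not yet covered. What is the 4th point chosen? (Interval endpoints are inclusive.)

25

Sort by right endpoint; whenever an interval is uncovered, place a point at its right end.
Sorted: [2,4] [4,5] [4,7] [6,8] [7,11] [5,12] [6,14] [13,17] [17,18] [16,19] [16,20] [21,25] [24,26] [25,27]
{[2,4],[4,5],[4,7]} hit by 4; {[6,8],[7,11],[5,12],[6,14]} hit by 8; {[13,17],[17,18],[16,19],[16,20]} hit by 17; {[21,25],[24,26],[25,27]} hit by 25.
Points: 4, 8, 17, 25 (4 total).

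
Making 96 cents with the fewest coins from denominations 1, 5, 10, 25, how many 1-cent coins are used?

96 − 3×25→21 − 2×10→1 − 1×1→0
Count of 1: 1

1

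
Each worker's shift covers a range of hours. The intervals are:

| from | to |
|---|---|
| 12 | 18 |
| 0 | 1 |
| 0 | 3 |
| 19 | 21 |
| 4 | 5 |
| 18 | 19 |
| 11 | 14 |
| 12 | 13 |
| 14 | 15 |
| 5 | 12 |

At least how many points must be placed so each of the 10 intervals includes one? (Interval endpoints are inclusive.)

Process intervals by earliest right end; each time one isn't hit yet, stab at its right endpoint.
By right end: [0,1]  [0,3]  [4,5]  [5,12]  [12,13]  [11,14]  [14,15]  [12,18]  [18,19]  [19,21]
[0,1] uncovered → point at 1; [4,5] uncovered → point at 5; [12,13] uncovered → point at 13; [14,15] uncovered → point at 15; [18,19] uncovered → point at 19.
Points: 1, 5, 13, 15, 19 (5 total).

5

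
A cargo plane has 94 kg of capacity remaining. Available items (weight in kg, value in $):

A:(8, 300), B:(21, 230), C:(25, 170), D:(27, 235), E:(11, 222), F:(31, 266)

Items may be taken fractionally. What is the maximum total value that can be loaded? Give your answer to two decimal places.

1218.68

Greedy by value/weight ratio, highest first.
Ratios (sorted): A 37.50, E 20.18, B 10.95, D 8.70, F 8.58, C 6.80
take A (8 @ 300); take E (11 @ 222); take B (21 @ 230); take D (27 @ 235); take 27/31 of F → 231.68. Capacity used 94/94.
Total value = 1218.68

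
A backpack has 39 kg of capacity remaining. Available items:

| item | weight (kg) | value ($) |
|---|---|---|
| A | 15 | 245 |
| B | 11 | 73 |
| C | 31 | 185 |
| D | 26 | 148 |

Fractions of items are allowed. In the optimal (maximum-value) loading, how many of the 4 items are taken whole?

Sort by value per unit weight and fill in that order.
Order: A (245/15=16.33) > B (73/11=6.64) > C (185/31=5.97) > D (148/26=5.69)
Fill: take A (15 @ 245) → take B (11 @ 73) → take 13/31 of C → 77.58; 39/39 used.
2 item(s) taken whole; one partial (take 13/31 of C).

2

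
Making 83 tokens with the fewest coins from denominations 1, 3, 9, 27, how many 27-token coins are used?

83 − 3×27→2 − 2×1→0
Count of 27: 3

3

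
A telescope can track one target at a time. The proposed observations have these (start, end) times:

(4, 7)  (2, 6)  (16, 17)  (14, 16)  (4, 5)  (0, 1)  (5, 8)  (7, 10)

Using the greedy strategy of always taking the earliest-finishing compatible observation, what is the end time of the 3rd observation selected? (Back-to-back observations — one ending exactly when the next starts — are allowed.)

8

By end time: (0,1), (4,5), (2,6), (4,7), (5,8), (7,10), (14,16), (16,17).
Pick (0,1); next start ≥ 1 → (4,5); next start ≥ 5 → (5,8); next start ≥ 8 → (14,16); next start ≥ 16 → (16,17).
Selected: (0,1) (4,5) (5,8) (14,16) (16,17)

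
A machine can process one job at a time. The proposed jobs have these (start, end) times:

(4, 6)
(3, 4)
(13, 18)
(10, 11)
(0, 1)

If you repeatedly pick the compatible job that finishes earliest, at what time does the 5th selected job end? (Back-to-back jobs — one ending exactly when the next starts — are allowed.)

Order by finish time; keep every interval that doesn't clash with the previous kept one.
By end time: (0,1), (3,4), (4,6), (10,11), (13,18).
Pick (0,1); next start ≥ 1 → (3,4); next start ≥ 4 → (4,6); next start ≥ 6 → (10,11); next start ≥ 11 → (13,18).
Selected: (0,1) (3,4) (4,6) (10,11) (13,18)

18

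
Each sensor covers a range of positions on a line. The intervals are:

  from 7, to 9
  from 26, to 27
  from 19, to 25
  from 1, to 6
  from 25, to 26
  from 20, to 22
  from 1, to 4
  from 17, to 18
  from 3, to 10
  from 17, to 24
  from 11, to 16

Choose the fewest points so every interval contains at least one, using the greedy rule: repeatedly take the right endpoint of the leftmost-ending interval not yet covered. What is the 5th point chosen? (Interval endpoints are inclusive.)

22

Sort by right endpoint; whenever an interval is uncovered, place a point at its right end.
By right end: [1,4]  [1,6]  [7,9]  [3,10]  [11,16]  [17,18]  [20,22]  [17,24]  [19,25]  [25,26]  [26,27]
[1,4] uncovered → point at 4; [7,9] uncovered → point at 9; [11,16] uncovered → point at 16; [17,18] uncovered → point at 18; [20,22] uncovered → point at 22; [25,26] uncovered → point at 26.
Points: 4, 9, 16, 18, 22, 26 (6 total).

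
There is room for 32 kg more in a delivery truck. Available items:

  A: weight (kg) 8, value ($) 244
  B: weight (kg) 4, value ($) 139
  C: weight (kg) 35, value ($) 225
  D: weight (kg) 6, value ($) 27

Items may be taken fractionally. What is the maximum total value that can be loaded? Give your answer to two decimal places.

Greedy by value/weight ratio, highest first.
Ratios (sorted): B 34.75, A 30.50, C 6.43, D 4.50
take B (4 @ 139); take A (8 @ 244); take 20/35 of C → 128.57. Capacity used 32/32.
Total value = 511.57

511.57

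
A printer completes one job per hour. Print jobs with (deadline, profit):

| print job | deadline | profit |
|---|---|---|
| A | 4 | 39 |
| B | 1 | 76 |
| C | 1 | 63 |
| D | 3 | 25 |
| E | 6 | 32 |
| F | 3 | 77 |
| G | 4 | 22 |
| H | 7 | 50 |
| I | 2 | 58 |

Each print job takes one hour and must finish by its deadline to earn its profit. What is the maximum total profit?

Take jobs in profit order; each goes to the latest open slot no later than its deadline.
By profit: F(d3,77), B(d1,76), C(d1,63), I(d2,58), H(d7,50), A(d4,39), E(d6,32), D(d3,25), G(d4,22)
F→slot 3; B→slot 1; C skipped; I→slot 2; H→slot 7; A→slot 4; E→slot 6; D skipped; G skipped.
Profit = 76 + 58 + 77 + 39 + 32 + 50 = 332

332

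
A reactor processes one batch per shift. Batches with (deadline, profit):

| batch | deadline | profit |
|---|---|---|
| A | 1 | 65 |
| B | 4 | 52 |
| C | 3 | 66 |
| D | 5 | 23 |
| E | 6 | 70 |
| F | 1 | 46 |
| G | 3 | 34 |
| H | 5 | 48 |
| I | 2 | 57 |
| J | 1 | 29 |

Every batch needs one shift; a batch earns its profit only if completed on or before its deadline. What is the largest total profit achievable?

358

By profit: E(d6,70), C(d3,66), A(d1,65), I(d2,57), B(d4,52), H(d5,48), F(d1,46), G(d3,34), J(d1,29), D(d5,23)
E→slot 6; C→slot 3; A→slot 1; I→slot 2; B→slot 4; H→slot 5; F skipped; G skipped; J skipped; D skipped.
Profit = 65 + 57 + 66 + 52 + 48 + 70 = 358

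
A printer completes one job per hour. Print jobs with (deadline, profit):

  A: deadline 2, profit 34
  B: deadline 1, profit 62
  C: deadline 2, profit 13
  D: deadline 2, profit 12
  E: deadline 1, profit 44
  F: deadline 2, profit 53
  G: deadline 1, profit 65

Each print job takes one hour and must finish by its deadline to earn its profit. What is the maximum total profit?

By profit: G(d1,65), B(d1,62), F(d2,53), E(d1,44), A(d2,34), C(d2,13), D(d2,12)
G→slot 1; B skipped; F→slot 2; E skipped; A skipped; C skipped; D skipped.
Profit = 65 + 53 = 118

118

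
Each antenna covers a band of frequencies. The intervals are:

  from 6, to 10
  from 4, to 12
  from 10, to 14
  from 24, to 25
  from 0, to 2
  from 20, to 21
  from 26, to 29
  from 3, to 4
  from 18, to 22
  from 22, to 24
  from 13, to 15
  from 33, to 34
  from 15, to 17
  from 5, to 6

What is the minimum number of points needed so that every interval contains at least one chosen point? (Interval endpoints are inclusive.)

Sorted: [0,2] [3,4] [5,6] [6,10] [4,12] [10,14] [13,15] [15,17] [20,21] [18,22] [22,24] [24,25] [26,29] [33,34]
{[0,2]} hit by 2; {[3,4]} hit by 4; {[5,6],[6,10],[4,12]} hit by 6; {[10,14],[13,15]} hit by 14; {[15,17]} hit by 17; {[20,21],[18,22]} hit by 21; {[22,24],[24,25]} hit by 24; {[26,29]} hit by 29; {[33,34]} hit by 34.
Points: 2, 4, 6, 14, 17, 21, 24, 29, 34 (9 total).

9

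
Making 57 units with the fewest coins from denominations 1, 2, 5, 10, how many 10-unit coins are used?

Use the largest denomination that fits, subtract, and repeat.
57 − 5×10→7 − 1×5→2 − 1×2→0
Count of 10: 5

5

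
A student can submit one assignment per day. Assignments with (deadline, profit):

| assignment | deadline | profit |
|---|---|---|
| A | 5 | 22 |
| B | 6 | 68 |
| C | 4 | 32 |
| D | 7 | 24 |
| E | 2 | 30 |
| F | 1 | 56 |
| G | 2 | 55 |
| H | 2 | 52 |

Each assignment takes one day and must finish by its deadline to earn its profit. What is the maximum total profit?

Profit order: B=68 F=56 G=55 H=52 C=32 E=30 D=24 A=22
Assign: B→slot 6, F→slot 1, G→slot 2, H skipped, C→slot 4, E skipped, D→slot 7, A→slot 5.
Slots: [1:F] [2:G] [4:C] [5:A] [6:B] [7:D]
Profit = 56 + 55 + 32 + 22 + 68 + 24 = 257

257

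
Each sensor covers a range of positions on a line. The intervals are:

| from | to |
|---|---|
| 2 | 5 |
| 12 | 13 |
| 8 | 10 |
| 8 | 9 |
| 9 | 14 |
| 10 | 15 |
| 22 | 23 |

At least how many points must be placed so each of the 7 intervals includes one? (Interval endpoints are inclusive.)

Process intervals by earliest right end; each time one isn't hit yet, stab at its right endpoint.
Sorted: [2,5] [8,9] [8,10] [12,13] [9,14] [10,15] [22,23]
{[2,5]} hit by 5; {[8,9],[8,10]} hit by 9; {[12,13],[9,14],[10,15]} hit by 13; {[22,23]} hit by 23.
Points: 5, 9, 13, 23 (4 total).

4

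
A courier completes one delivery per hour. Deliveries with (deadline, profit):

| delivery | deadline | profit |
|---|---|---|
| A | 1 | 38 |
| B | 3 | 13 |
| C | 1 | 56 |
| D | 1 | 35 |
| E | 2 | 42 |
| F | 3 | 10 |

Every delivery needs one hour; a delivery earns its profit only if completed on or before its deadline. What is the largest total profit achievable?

111

Take jobs in profit order; each goes to the latest open slot no later than its deadline.
By profit: C(d1,56), E(d2,42), A(d1,38), D(d1,35), B(d3,13), F(d3,10)
C→slot 1; E→slot 2; A skipped; D skipped; B→slot 3; F skipped.
Profit = 56 + 42 + 13 = 111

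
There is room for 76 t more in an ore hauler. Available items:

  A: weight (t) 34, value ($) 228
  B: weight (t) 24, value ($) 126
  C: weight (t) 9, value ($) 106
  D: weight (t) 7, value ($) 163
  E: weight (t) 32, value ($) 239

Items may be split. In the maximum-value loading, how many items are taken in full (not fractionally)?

3

Order: D (163/7=23.29) > C (106/9=11.78) > E (239/32=7.47) > A (228/34=6.71) > B (126/24=5.25)
Fill: take D (7 @ 163) → take C (9 @ 106) → take E (32 @ 239) → take 28/34 of A → 187.76; 76/76 used.
3 item(s) taken whole; one partial (take 28/34 of A).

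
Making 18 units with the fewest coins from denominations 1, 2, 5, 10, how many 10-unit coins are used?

1

18 = 1×10 + 1×5 + 1×2 + 1×1
Count of 10: 1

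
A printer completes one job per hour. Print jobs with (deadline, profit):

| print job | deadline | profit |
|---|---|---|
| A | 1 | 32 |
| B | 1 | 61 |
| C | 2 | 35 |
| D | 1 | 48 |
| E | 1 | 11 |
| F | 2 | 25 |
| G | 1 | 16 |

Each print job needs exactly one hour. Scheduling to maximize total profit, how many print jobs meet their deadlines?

Sort by profit descending; place each in the latest free slot ≤ its deadline.
Profit order: B=61 D=48 C=35 A=32 F=25 G=16 E=11
Assign: B→slot 1, D skipped, C→slot 2, A skipped, F skipped, G skipped, E skipped.
Slots: [1:B] [2:C]
2 of 7 scheduled.

2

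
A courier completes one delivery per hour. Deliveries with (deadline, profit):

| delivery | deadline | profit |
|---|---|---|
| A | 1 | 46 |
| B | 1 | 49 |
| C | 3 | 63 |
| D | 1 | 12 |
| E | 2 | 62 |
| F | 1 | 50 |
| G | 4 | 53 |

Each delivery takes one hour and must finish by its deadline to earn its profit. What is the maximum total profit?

Take jobs in profit order; each goes to the latest open slot no later than its deadline.
Profit order: C=63 E=62 G=53 F=50 B=49 A=46 D=12
Assign: C→slot 3, E→slot 2, G→slot 4, F→slot 1, B skipped, A skipped, D skipped.
Slots: [1:F] [2:E] [3:C] [4:G]
Profit = 50 + 62 + 63 + 53 = 228

228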